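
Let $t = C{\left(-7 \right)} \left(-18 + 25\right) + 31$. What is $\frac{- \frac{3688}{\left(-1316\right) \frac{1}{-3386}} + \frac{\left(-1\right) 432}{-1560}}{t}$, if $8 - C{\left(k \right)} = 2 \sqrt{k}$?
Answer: $- \frac{17653784046}{191203285} - \frac{405834116 i \sqrt{7}}{27314755} \approx -92.33 - 39.31 i$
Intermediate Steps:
$C{\left(k \right)} = 8 - 2 \sqrt{k}$
$t = 87 - 14 i \sqrt{7}$ ($t = \left(8 - 2 \sqrt{-7}\right) \left(-18 + 25\right) + 31 = \left(8 - 2 i \sqrt{7}\right) 7 + 31 = \left(56 - 14 i \sqrt{7}\right) + 31 = 87 - 14 i \sqrt{7} \approx 87.0 - 37.041 i$)
$\frac{- \frac{3688}{\left(-1316\right) \frac{1}{-3386}} + \frac{\left(-1\right) 432}{-1560}}{t} = \frac{- \frac{3688}{\left(-1316\right) \frac{1}{-3386}} + \frac{\left(-1\right) 432}{-1560}}{87 - 14 i \sqrt{7}} = \frac{- \frac{3688}{\left(-1316\right) \left(- \frac{1}{3386}\right)} - - \frac{18}{65}}{87 - 14 i \sqrt{7}} = \frac{- \frac{3688}{\frac{658}{1693}} + \frac{18}{65}}{87 - 14 i \sqrt{7}} = \frac{\left(-3688\right) \frac{1693}{658} + \frac{18}{65}}{87 - 14 i \sqrt{7}} = \frac{- \frac{3121892}{329} + \frac{18}{65}}{87 - 14 i \sqrt{7}} = - \frac{202917058}{21385 \left(87 - 14 i \sqrt{7}\right)}$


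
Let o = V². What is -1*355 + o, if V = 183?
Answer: 33134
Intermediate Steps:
o = 33489 (o = 183² = 33489)
-1*355 + o = -1*355 + 33489 = -355 + 33489 = 33134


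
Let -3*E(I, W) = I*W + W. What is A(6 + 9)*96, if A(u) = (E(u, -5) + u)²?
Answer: 500000/3 ≈ 1.6667e+5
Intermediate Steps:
E(I, W) = -W/3 - I*W/3 (E(I, W) = -(I*W + W)/3 = -(W + I*W)/3 = -W/3 - I*W/3)
A(u) = (5/3 + 8*u/3)² (A(u) = (-⅓*(-5)*(1 + u) + u)² = ((5/3 + 5*u/3) + u)² = (5/3 + 8*u/3)²)
A(6 + 9)*96 = ((5 + 8*(6 + 9))²/9)*96 = ((5 + 8*15)²/9)*96 = ((5 + 120)²/9)*96 = ((⅑)*125²)*96 = ((⅑)*15625)*96 = (15625/9)*96 = 500000/3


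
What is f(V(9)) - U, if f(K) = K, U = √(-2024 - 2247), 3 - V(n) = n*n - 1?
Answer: -77 - I*√4271 ≈ -77.0 - 65.353*I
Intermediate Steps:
V(n) = 4 - n² (V(n) = 3 - (n*n - 1) = 3 - (n² - 1) = 3 - (-1 + n²) = 3 + (1 - n²) = 4 - n²)
U = I*√4271 (U = √(-4271) = I*√4271 ≈ 65.353*I)
f(V(9)) - U = (4 - 1*9²) - I*√4271 = (4 - 1*81) - I*√4271 = (4 - 81) - I*√4271 = -77 - I*√4271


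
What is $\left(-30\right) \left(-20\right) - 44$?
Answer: $556$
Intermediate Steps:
$\left(-30\right) \left(-20\right) - 44 = 600 - 44 = 556$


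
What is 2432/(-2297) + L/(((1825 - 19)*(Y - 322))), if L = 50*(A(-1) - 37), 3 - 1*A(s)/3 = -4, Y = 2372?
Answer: -90058312/85041831 ≈ -1.0590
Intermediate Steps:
A(s) = 21 (A(s) = 9 - 3*(-4) = 9 + 12 = 21)
L = -800 (L = 50*(21 - 37) = 50*(-16) = -800)
2432/(-2297) + L/(((1825 - 19)*(Y - 322))) = 2432/(-2297) - 800*1/((1825 - 19)*(2372 - 322)) = 2432*(-1/2297) - 800/(1806*2050) = -2432/2297 - 800/3702300 = -2432/2297 - 800*1/3702300 = -2432/2297 - 8/37023 = -90058312/85041831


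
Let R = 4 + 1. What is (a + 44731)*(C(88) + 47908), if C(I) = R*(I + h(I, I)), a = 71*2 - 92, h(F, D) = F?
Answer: 2184775428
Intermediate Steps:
a = 50 (a = 142 - 92 = 50)
R = 5
C(I) = 10*I (C(I) = 5*(I + I) = 5*(2*I) = 10*I)
(a + 44731)*(C(88) + 47908) = (50 + 44731)*(10*88 + 47908) = 44781*(880 + 47908) = 44781*48788 = 2184775428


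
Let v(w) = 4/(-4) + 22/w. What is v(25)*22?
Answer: -66/25 ≈ -2.6400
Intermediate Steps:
v(w) = -1 + 22/w (v(w) = 4*(-¼) + 22/w = -1 + 22/w)
v(25)*22 = ((22 - 1*25)/25)*22 = ((22 - 25)/25)*22 = ((1/25)*(-3))*22 = -3/25*22 = -66/25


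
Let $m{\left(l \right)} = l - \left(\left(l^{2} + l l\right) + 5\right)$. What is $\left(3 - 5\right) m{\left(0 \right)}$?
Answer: $10$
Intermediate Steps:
$m{\left(l \right)} = -5 + l - 2 l^{2}$ ($m{\left(l \right)} = l - \left(\left(l^{2} + l^{2}\right) + 5\right) = l - \left(2 l^{2} + 5\right) = l - \left(5 + 2 l^{2}\right) = -5 + l - 2 l^{2}$)
$\left(3 - 5\right) m{\left(0 \right)} = \left(3 - 5\right) \left(-5 + 0 - 2 \cdot 0^{2}\right) = \left(3 - 5\right) \left(-5 + 0 - 0\right) = - 2 \left(-5 + 0 + 0\right) = \left(-2\right) \left(-5\right) = 10$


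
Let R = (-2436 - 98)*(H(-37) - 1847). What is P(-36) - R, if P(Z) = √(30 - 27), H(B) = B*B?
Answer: -1211252 + √3 ≈ -1.2113e+6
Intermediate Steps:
H(B) = B²
P(Z) = √3
R = 1211252 (R = (-2436 - 98)*((-37)² - 1847) = -2534*(1369 - 1847) = -2534*(-478) = 1211252)
P(-36) - R = √3 - 1*1211252 = √3 - 1211252 = -1211252 + √3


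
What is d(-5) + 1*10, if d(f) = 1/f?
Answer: 49/5 ≈ 9.8000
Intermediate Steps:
d(f) = 1/f
d(-5) + 1*10 = 1/(-5) + 1*10 = -⅕ + 10 = 49/5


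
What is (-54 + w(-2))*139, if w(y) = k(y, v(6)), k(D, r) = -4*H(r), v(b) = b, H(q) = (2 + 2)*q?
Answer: -20850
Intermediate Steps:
H(q) = 4*q
k(D, r) = -16*r
w(y) = -96 (w(y) = -16*6 = -96)
(-54 + w(-2))*139 = (-54 - 96)*139 = -150*139 = -20850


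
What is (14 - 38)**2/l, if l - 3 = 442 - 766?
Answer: -192/107 ≈ -1.7944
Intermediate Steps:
l = -321 (l = 3 + (442 - 766) = 3 - 324 = -321)
(14 - 38)**2/l = (14 - 38)**2/(-321) = (-24)**2*(-1/321) = 576*(-1/321) = -192/107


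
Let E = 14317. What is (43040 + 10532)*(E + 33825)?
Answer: 2579063224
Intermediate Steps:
(43040 + 10532)*(E + 33825) = (43040 + 10532)*(14317 + 33825) = 53572*48142 = 2579063224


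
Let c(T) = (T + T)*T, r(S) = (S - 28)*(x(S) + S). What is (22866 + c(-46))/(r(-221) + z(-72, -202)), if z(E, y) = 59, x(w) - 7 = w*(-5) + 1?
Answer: -27098/222049 ≈ -0.12204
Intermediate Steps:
x(w) = 8 - 5*w (x(w) = 7 + (w*(-5) + 1) = 7 + (-5*w + 1) = 7 + (1 - 5*w) = 8 - 5*w)
r(S) = (-28 + S)*(8 - 4*S) (r(S) = (S - 28)*((8 - 5*S) + S) = (-28 + S)*(8 - 4*S))
c(T) = 2*T² (c(T) = (2*T)*T = 2*T²)
(22866 + c(-46))/(r(-221) + z(-72, -202)) = (22866 + 2*(-46)²)/((-224 - 4*(-221)² + 120*(-221)) + 59) = (22866 + 2*2116)/((-224 - 4*48841 - 26520) + 59) = (22866 + 4232)/((-224 - 195364 - 26520) + 59) = 27098/(-222108 + 59) = 27098/(-222049) = 27098*(-1/222049) = -27098/222049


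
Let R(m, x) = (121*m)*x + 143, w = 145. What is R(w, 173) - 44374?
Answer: 2991054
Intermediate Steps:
R(m, x) = 143 + 121*m*x (R(m, x) = 121*m*x + 143 = 143 + 121*m*x)
R(w, 173) - 44374 = (143 + 121*145*173) - 44374 = (143 + 3035285) - 44374 = 3035428 - 44374 = 2991054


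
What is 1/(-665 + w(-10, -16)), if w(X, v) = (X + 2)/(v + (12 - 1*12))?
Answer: -2/1329 ≈ -0.0015049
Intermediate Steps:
w(X, v) = (2 + X)/v (w(X, v) = (2 + X)/(v + (12 - 12)) = (2 + X)/(v + 0) = (2 + X)/v)
1/(-665 + w(-10, -16)) = 1/(-665 + (2 - 10)/(-16)) = 1/(-665 - 1/16*(-8)) = 1/(-665 + ½) = 1/(-1329/2) = -2/1329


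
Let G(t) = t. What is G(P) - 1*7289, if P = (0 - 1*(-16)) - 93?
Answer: -7366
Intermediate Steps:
P = -77 (P = (0 + 16) - 93 = 16 - 93 = -77)
G(P) - 1*7289 = -77 - 1*7289 = -77 - 7289 = -7366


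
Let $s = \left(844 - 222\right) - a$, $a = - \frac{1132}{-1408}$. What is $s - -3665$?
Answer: $\frac{1508741}{352} \approx 4286.2$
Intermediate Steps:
$a = \frac{283}{352}$ ($a = \left(-1132\right) \left(- \frac{1}{1408}\right) = \frac{283}{352} \approx 0.80398$)
$s = \frac{218661}{352}$ ($s = \left(844 - 222\right) - \frac{283}{352} = 622 - \frac{283}{352} = \frac{218661}{352} \approx 621.2$)
$s - -3665 = \frac{218661}{352} - -3665 = \frac{218661}{352} + 3665 = \frac{1508741}{352}$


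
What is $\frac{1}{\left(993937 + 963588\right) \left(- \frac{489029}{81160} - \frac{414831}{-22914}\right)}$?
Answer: $\frac{61990008}{1465669011268045} \approx 4.2295 \cdot 10^{-8}$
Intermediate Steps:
$\frac{1}{\left(993937 + 963588\right) \left(- \frac{489029}{81160} - \frac{414831}{-22914}\right)} = \frac{1}{1957525 \left(\left(-489029\right) \frac{1}{81160} - - \frac{138277}{7638}\right)} = \frac{1}{1957525 \left(- \frac{489029}{81160} + \frac{138277}{7638}\right)} = \frac{1}{1957525 \cdot \frac{3743678909}{309950040}} = \frac{1}{1957525} \cdot \frac{309950040}{3743678909} = \frac{61990008}{1465669011268045}$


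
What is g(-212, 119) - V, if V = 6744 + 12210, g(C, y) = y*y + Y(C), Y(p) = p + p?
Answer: -5217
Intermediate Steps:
Y(p) = 2*p
g(C, y) = y² + 2*C (g(C, y) = y*y + 2*C = y² + 2*C)
V = 18954
g(-212, 119) - V = (119² + 2*(-212)) - 1*18954 = (14161 - 424) - 18954 = 13737 - 18954 = -5217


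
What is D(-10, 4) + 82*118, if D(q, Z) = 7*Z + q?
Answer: 9694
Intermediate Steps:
D(q, Z) = q + 7*Z
D(-10, 4) + 82*118 = (-10 + 7*4) + 82*118 = (-10 + 28) + 9676 = 18 + 9676 = 9694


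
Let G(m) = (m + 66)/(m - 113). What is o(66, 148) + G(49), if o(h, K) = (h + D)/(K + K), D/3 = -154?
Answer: -7423/2368 ≈ -3.1347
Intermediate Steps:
D = -462 (D = 3*(-154) = -462)
o(h, K) = (-462 + h)/(2*K) (o(h, K) = (h - 462)/(K + K) = (-462 + h)/((2*K)) = (-462 + h)*(1/(2*K)) = (-462 + h)/(2*K))
G(m) = (66 + m)/(-113 + m)
o(66, 148) + G(49) = (½)*(-462 + 66)/148 + (66 + 49)/(-113 + 49) = (½)*(1/148)*(-396) + 115/(-64) = -99/74 - 1/64*115 = -99/74 - 115/64 = -7423/2368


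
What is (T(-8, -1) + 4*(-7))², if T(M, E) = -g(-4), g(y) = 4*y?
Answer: 144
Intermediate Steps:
T(M, E) = 16 (T(M, E) = -4*(-4) = -1*(-16) = 16)
(T(-8, -1) + 4*(-7))² = (16 + 4*(-7))² = (16 - 28)² = (-12)² = 144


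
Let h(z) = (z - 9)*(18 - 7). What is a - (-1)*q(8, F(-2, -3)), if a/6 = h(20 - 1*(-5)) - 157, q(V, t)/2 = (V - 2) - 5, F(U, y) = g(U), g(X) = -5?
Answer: 116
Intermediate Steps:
F(U, y) = -5
h(z) = -99 + 11*z (h(z) = (-9 + z)*11 = -99 + 11*z)
q(V, t) = -14 + 2*V (q(V, t) = 2*((V - 2) - 5) = 2*((-2 + V) - 5) = 2*(-7 + V) = -14 + 2*V)
a = 114 (a = 6*((-99 + 11*(20 - 1*(-5))) - 157) = 6*((-99 + 11*(20 + 5)) - 157) = 6*((-99 + 11*25) - 157) = 6*((-99 + 275) - 157) = 6*(176 - 157) = 6*19 = 114)
a - (-1)*q(8, F(-2, -3)) = 114 - (-1)*(-14 + 2*8) = 114 - (-1)*(-14 + 16) = 114 - (-1)*2 = 114 - 1*(-2) = 114 + 2 = 116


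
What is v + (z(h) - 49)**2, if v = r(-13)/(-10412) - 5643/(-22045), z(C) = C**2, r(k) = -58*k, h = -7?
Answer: 21066493/114766270 ≈ 0.18356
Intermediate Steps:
v = 21066493/114766270 (v = -58*(-13)/(-10412) - 5643/(-22045) = 754*(-1/10412) - 5643*(-1/22045) = -377/5206 + 5643/22045 = 21066493/114766270 ≈ 0.18356)
v + (z(h) - 49)**2 = 21066493/114766270 + ((-7)**2 - 49)**2 = 21066493/114766270 + (49 - 49)**2 = 21066493/114766270 + 0**2 = 21066493/114766270 + 0 = 21066493/114766270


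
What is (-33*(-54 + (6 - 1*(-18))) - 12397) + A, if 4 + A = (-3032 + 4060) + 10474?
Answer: 91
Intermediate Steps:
A = 11498 (A = -4 + ((-3032 + 4060) + 10474) = -4 + (1028 + 10474) = -4 + 11502 = 11498)
(-33*(-54 + (6 - 1*(-18))) - 12397) + A = (-33*(-54 + (6 - 1*(-18))) - 12397) + 11498 = (-33*(-54 + (6 + 18)) - 12397) + 11498 = (-33*(-54 + 24) - 12397) + 11498 = (-33*(-30) - 12397) + 11498 = (990 - 12397) + 11498 = -11407 + 11498 = 91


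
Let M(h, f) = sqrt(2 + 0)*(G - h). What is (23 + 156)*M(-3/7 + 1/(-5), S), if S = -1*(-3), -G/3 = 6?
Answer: -108832*sqrt(2)/35 ≈ -4397.5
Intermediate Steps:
G = -18 (G = -3*6 = -18)
S = 3
M(h, f) = sqrt(2)*(-18 - h) (M(h, f) = sqrt(2 + 0)*(-18 - h) = sqrt(2)*(-18 - h))
(23 + 156)*M(-3/7 + 1/(-5), S) = (23 + 156)*(sqrt(2)*(-18 - (-3/7 + 1/(-5)))) = 179*(sqrt(2)*(-18 - (-3*1/7 + 1*(-1/5)))) = 179*(sqrt(2)*(-18 - (-3/7 - 1/5))) = 179*(sqrt(2)*(-18 - 1*(-22/35))) = 179*(sqrt(2)*(-18 + 22/35)) = 179*(sqrt(2)*(-608/35)) = 179*(-608*sqrt(2)/35) = -108832*sqrt(2)/35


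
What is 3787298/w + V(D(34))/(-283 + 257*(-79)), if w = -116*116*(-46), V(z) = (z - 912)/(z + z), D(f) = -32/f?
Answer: 19416278317/3185559984 ≈ 6.0951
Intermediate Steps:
V(z) = (-912 + z)/(2*z) (V(z) = (-912 + z)/((2*z)) = (-912 + z)*(1/(2*z)) = (-912 + z)/(2*z))
w = 618976 (w = -13456*(-46) = 618976)
3787298/w + V(D(34))/(-283 + 257*(-79)) = 3787298/618976 + ((-912 - 32/34)/(2*((-32/34))))/(-283 + 257*(-79)) = 3787298*(1/618976) + ((-912 - 32*1/34)/(2*((-32*1/34))))/(-283 - 20303) = 1893649/309488 + ((-912 - 16/17)/(2*(-16/17)))/(-20586) = 1893649/309488 + ((½)*(-17/16)*(-15520/17))*(-1/20586) = 1893649/309488 + 485*(-1/20586) = 1893649/309488 - 485/20586 = 19416278317/3185559984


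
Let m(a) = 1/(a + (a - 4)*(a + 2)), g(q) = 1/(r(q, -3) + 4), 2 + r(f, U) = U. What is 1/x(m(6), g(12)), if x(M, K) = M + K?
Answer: -22/21 ≈ -1.0476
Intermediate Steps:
r(f, U) = -2 + U
g(q) = -1 (g(q) = 1/((-2 - 3) + 4) = 1/(-5 + 4) = 1/(-1) = -1)
m(a) = 1/(a + (-4 + a)*(2 + a))
x(M, K) = K + M
1/x(m(6), g(12)) = 1/(-1 + 1/(-8 + 6**2 - 1*6)) = 1/(-1 + 1/(-8 + 36 - 6)) = 1/(-1 + 1/22) = 1/(-21/22) = -22/21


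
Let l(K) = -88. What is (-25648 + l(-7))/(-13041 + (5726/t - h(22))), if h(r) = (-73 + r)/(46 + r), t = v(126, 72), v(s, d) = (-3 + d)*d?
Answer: 31964112/16194559 ≈ 1.9738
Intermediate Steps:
v(s, d) = d*(-3 + d)
t = 4968 (t = 72*(-3 + 72) = 72*69 = 4968)
h(r) = (-73 + r)/(46 + r)
(-25648 + l(-7))/(-13041 + (5726/t - h(22))) = (-25648 - 88)/(-13041 + (5726/4968 - (-73 + 22)/(46 + 22))) = -25736/(-13041 + (5726*(1/4968) - (-51)/68)) = -25736/(-13041 + (2863/2484 - (-51)/68)) = -25736/(-13041 + (2863/2484 - 1*(-¾))) = -25736/(-13041 + (2863/2484 + ¾)) = -25736/(-13041 + 2363/1242) = -25736/(-16194559/1242) = -25736*(-1242/16194559) = 31964112/16194559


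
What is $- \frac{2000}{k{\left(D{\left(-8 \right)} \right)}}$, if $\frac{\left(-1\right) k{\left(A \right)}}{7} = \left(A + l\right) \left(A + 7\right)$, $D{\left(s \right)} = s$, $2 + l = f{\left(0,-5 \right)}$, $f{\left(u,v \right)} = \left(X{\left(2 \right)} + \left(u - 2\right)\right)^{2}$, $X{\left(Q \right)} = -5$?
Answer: $- \frac{2000}{273} \approx -7.326$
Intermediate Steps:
$f{\left(u,v \right)} = \left(-7 + u\right)^{2}$ ($f{\left(u,v \right)} = \left(-5 + \left(u - 2\right)\right)^{2} = \left(-5 + \left(-2 + u\right)\right)^{2} = \left(-7 + u\right)^{2}$)
$l = 47$ ($l = -2 + \left(-7 + 0\right)^{2} = -2 + \left(-7\right)^{2} = -2 + 49 = 47$)
$k{\left(A \right)} = - 7 \left(7 + A\right) \left(47 + A\right)$ ($k{\left(A \right)} = - 7 \left(A + 47\right) \left(A + 7\right) = - 7 \left(47 + A\right) \left(7 + A\right) = - 7 \left(7 + A\right) \left(47 + A\right)$)
$- \frac{2000}{k{\left(D{\left(-8 \right)} \right)}} = - \frac{2000}{-2303 - -3024 - 7 \left(-8\right)^{2}} = - \frac{2000}{-2303 + 3024 - 448} = - \frac{2000}{273}$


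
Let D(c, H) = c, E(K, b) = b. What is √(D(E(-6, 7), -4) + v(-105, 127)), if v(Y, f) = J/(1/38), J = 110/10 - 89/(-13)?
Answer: √115791/13 ≈ 26.175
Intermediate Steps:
J = 232/13 (J = 110*(⅒) - 89*(-1/13) = 11 + 89/13 = 232/13 ≈ 17.846)
v(Y, f) = 8816/13 (v(Y, f) = 232/(13*(1/38)) = (232/13)*38 = 8816/13)
√(D(E(-6, 7), -4) + v(-105, 127)) = √(7 + 8816/13) = √(8907/13) = √115791/13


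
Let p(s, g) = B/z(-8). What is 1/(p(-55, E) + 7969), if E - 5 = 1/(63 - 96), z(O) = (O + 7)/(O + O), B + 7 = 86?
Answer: 1/9233 ≈ 0.00010831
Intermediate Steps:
B = 79 (B = -7 + 86 = 79)
z(O) = (7 + O)/(2*O) (z(O) = (7 + O)/((2*O)) = (7 + O)*(1/(2*O)) = (7 + O)/(2*O))
E = 164/33 (E = 5 + 1/(63 - 96) = 5 + 1/(-33) = 5 - 1/33 = 164/33 ≈ 4.9697)
p(s, g) = 1264 (p(s, g) = 79/(((½)*(7 - 8)/(-8))) = 79/(((½)*(-⅛)*(-1))) = 79/(1/16) = 79*16 = 1264)
1/(p(-55, E) + 7969) = 1/(1264 + 7969) = 1/9233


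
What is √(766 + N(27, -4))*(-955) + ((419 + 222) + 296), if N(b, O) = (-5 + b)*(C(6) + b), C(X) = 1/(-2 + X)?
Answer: 937 - 955*√5462/2 ≈ -34353.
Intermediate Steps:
N(b, O) = (-5 + b)*(¼ + b) (N(b, O) = (-5 + b)*(1/(-2 + 6) + b) = (-5 + b)*(1/4 + b) = (-5 + b)*(¼ + b))
√(766 + N(27, -4))*(-955) + ((419 + 222) + 296) = √(766 + (-5/4 + 27² - 19/4*27))*(-955) + ((419 + 222) + 296) = √(766 + (-5/4 + 729 - 513/4))*(-955) + (641 + 296) = √(766 + 1199/2)*(-955) + 937 = √(2731/2)*(-955) + 937 = (√5462/2)*(-955) + 937 = -955*√5462/2 + 937 = 937 - 955*√5462/2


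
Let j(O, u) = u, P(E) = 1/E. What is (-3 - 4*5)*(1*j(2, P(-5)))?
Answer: 23/5 ≈ 4.6000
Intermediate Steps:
(-3 - 4*5)*(1*j(2, P(-5))) = (-3 - 4*5)*(1/(-5)) = (-3 - 20)*(1*(-⅕)) = -23*(-⅕) = 23/5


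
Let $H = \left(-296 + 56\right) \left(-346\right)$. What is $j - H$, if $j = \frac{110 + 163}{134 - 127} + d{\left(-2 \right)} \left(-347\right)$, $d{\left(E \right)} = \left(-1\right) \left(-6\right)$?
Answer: $-85083$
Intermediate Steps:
$d{\left(E \right)} = 6$
$j = -2043$ ($j = \frac{110 + 163}{134 - 127} + 6 \left(-347\right) = \frac{273}{7} - 2082 = 273 \cdot \frac{1}{7} - 2082 = 39 - 2082 = -2043$)
$H = 83040$ ($H = \left(-240\right) \left(-346\right) = 83040$)
$j - H = -2043 - 83040 = -85083$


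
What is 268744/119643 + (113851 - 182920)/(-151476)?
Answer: 1255689449/464693412 ≈ 2.7022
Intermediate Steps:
268744/119643 + (113851 - 182920)/(-151476) = 268744*(1/119643) - 69069*(-1/151476) = 268744/119643 + 1771/3884 = 1255689449/464693412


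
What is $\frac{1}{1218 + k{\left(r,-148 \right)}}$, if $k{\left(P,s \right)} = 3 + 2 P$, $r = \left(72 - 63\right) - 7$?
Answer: $\frac{1}{1225} \approx 0.00081633$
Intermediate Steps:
$r = 2$ ($r = 9 - 7 = 2$)
$\frac{1}{1218 + k{\left(r,-148 \right)}} = \frac{1}{1218 + \left(3 + 2 \cdot 2\right)} = \frac{1}{1218 + \left(3 + 4\right)} = \frac{1}{1218 + 7} = \frac{1}{1225}$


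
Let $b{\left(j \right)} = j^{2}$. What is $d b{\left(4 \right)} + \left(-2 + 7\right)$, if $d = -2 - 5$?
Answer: $-107$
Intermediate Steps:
$d = -7$ ($d = -2 - 5 = -7$)
$d b{\left(4 \right)} + \left(-2 + 7\right) = - 7 \cdot 4^{2} + \left(-2 + 7\right) = \left(-7\right) 16 + 5 = -112 + 5 = -107$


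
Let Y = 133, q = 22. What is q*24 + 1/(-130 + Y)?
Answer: 1585/3 ≈ 528.33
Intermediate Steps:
q*24 + 1/(-130 + Y) = 22*24 + 1/(-130 + 133) = 528 + 1/3 = 1585/3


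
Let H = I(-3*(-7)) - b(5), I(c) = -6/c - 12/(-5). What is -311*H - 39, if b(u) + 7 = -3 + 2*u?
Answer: -24379/35 ≈ -696.54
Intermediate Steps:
I(c) = 12/5 - 6/c (I(c) = -6/c - 12*(-⅕) = -6/c + 12/5 = 12/5 - 6/c)
b(u) = -10 + 2*u (b(u) = -7 + (-3 + 2*u) = -10 + 2*u)
H = 74/35 (H = (12/5 - 6/((-3*(-7)))) - (-10 + 2*5) = (12/5 - 6/21) - (-10 + 10) = (12/5 - 6*1/21) - 1*0 = (12/5 - 2/7) + 0 = 74/35 + 0 = 74/35 ≈ 2.1143)
-311*H - 39 = -311*74/35 - 39 = -23014/35 - 39 = -24379/35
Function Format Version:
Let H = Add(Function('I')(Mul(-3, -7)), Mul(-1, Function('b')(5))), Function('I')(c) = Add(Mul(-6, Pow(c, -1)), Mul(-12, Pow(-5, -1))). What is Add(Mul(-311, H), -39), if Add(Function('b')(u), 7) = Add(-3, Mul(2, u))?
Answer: Rational(-24379, 35) ≈ -696.54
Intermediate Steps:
Function('I')(c) = Add(Rational(12, 5), Mul(-6, Pow(c, -1))) (Function('I')(c) = Add(Mul(-6, Pow(c, -1)), Mul(-12, Rational(-1, 5))) = Add(Mul(-6, Pow(c, -1)), Rational(12, 5)) = Add(Rational(12, 5), Mul(-6, Pow(c, -1))))
Function('b')(u) = Add(-10, Mul(2, u)) (Function('b')(u) = Add(-7, Add(-3, Mul(2, u))) = Add(-10, Mul(2, u)))
H = Rational(74, 35) (H = Add(Add(Rational(12, 5), Mul(-6, Pow(Mul(-3, -7), -1))), Mul(-1, Add(-10, Mul(2, 5)))) = Add(Add(Rational(12, 5), Mul(-6, Pow(21, -1))), Mul(-1, Add(-10, 10))) = Add(Add(Rational(12, 5), Mul(-6, Rational(1, 21))), Mul(-1, 0)) = Add(Add(Rational(12, 5), Rational(-2, 7)), 0) = Add(Rational(74, 35), 0) = Rational(74, 35) ≈ 2.1143)
Add(Mul(-311, H), -39) = Add(Mul(-311, Rational(74, 35)), -39) = Add(Rational(-23014, 35), -39) = Rational(-24379, 35)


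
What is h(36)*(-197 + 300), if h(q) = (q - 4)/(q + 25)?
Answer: 3296/61 ≈ 54.033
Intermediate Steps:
h(q) = (-4 + q)/(25 + q)
h(36)*(-197 + 300) = ((-4 + 36)/(25 + 36))*(-197 + 300) = (32/61)*103 = 3296/61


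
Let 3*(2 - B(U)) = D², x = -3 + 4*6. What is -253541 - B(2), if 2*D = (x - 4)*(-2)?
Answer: -760340/3 ≈ -2.5345e+5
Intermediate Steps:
x = 21 (x = -3 + 24 = 21)
D = -17 (D = ((21 - 4)*(-2))/2 = (17*(-2))/2 = (½)*(-34) = -17)
B(U) = -283/3 (B(U) = 2 - ⅓*(-17)² = 2 - ⅓*289 = 2 - 289/3 = -283/3)
-253541 - B(2) = -253541 - 1*(-283/3) = -253541 + 283/3 = -760340/3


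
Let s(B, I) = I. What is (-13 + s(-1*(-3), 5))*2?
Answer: -16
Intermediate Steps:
(-13 + s(-1*(-3), 5))*2 = (-13 + 5)*2 = -8*2 = -16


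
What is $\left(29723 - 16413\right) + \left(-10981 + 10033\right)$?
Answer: $12362$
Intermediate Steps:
$\left(29723 - 16413\right) + \left(-10981 + 10033\right) = 13310 - 948 = 12362$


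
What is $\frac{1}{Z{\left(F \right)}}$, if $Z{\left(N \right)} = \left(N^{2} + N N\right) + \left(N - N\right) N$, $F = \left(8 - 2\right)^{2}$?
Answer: $\frac{1}{2592} \approx 0.0003858$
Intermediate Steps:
$F = 36$ ($F = 6^{2} = 36$)
$Z{\left(N \right)} = 2 N^{2}$ ($Z{\left(N \right)} = \left(N^{2} + N^{2}\right) + 0 N = 2 N^{2} + 0 = 2 N^{2}$)
$\frac{1}{Z{\left(F \right)}} = \frac{1}{2 \cdot 36^{2}} = \frac{1}{2 \cdot 1296} = \frac{1}{2592}$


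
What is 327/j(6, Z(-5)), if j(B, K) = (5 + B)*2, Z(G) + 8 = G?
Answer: 327/22 ≈ 14.864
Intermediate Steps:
Z(G) = -8 + G
j(B, K) = 10 + 2*B
327/j(6, Z(-5)) = 327/(10 + 2*6) = 327/(10 + 12) = 327/22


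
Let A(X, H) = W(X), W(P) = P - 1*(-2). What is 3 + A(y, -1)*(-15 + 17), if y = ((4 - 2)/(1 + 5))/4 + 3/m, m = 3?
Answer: 55/6 ≈ 9.1667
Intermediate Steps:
W(P) = 2 + P (W(P) = P + 2 = 2 + P)
y = 13/12 (y = ((4 - 2)/(1 + 5))/4 + 3/3 = (2/6)*(¼) + 3*(⅓) = (2*(⅙))*(¼) + 1 = (⅓)*(¼) + 1 = 1/12 + 1 = 13/12 ≈ 1.0833)
A(X, H) = 2 + X
3 + A(y, -1)*(-15 + 17) = 3 + (2 + 13/12)*(-15 + 17) = 3 + (37/12)*2 = 3 + 37/6 = 55/6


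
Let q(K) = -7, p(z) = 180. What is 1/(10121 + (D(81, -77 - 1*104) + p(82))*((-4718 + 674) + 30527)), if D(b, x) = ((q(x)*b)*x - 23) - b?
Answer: 1/2719893670 ≈ 3.6766e-10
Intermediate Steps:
D(b, x) = -23 - b - 7*b*x (D(b, x) = ((-7*b)*x - 23) - b = (-7*b*x - 23) - b = (-23 - 7*b*x) - b = -23 - b - 7*b*x)
1/(10121 + (D(81, -77 - 1*104) + p(82))*((-4718 + 674) + 30527)) = 1/(10121 + ((-23 - 1*81 - 7*81*(-77 - 1*104)) + 180)*((-4718 + 674) + 30527)) = 1/(10121 + ((-23 - 81 - 7*81*(-77 - 104)) + 180)*(-4044 + 30527)) = 1/(10121 + ((-23 - 81 - 7*81*(-181)) + 180)*26483) = 1/(10121 + ((-23 - 81 + 102627) + 180)*26483) = 1/(10121 + (102523 + 180)*26483) = 1/(10121 + 102703*26483) = 1/(10121 + 2719883549) = 1/2719893670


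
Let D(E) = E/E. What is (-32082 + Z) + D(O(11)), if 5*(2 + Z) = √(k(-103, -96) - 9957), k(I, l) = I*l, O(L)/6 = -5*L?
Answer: -32083 + I*√69/5 ≈ -32083.0 + 1.6613*I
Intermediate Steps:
O(L) = -30*L (O(L) = 6*(-5*L) = -30*L)
D(E) = 1
Z = -2 + I*√69/5 (Z = -2 + √(-103*(-96) - 9957)/5 = -2 + √(9888 - 9957)/5 = -2 + √(-69)/5 = -2 + (I*√69)/5 = -2 + I*√69/5 ≈ -2.0 + 1.6613*I)
(-32082 + Z) + D(O(11)) = (-32082 + (-2 + I*√69/5)) + 1 = (-32084 + I*√69/5) + 1 = -32083 + I*√69/5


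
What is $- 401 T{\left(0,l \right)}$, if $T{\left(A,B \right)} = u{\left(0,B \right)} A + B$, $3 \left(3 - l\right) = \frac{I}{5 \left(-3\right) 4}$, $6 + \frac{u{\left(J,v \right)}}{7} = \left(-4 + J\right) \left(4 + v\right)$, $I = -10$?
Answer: $- \frac{21253}{18} \approx -1180.7$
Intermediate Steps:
$u{\left(J,v \right)} = -42 + 7 \left(-4 + J\right) \left(4 + v\right)$
$l = \frac{53}{18}$ ($l = 3 - \frac{\left(-10\right) \frac{1}{5 \left(-3\right) 4}}{3} = 3 - \frac{\left(-10\right) \frac{1}{\left(-15\right) 4}}{3} = 3 - \frac{\left(-10\right) \frac{1}{-60}}{3} = 3 - \frac{\left(-10\right) \left(- \frac{1}{60}\right)}{3} = 3 - \frac{1}{18} = \frac{53}{18} \approx 2.9444$)
$T{\left(A,B \right)} = B + A \left(-154 - 28 B\right)$ ($T{\left(A,B \right)} = \left(-154 - 28 B + 28 \cdot 0 + 7 \cdot 0 B\right) A + B = \left(-154 - 28 B + 0 + 0\right) A + B = \left(-154 - 28 B\right) A + B = A \left(-154 - 28 B\right) + B = B + A \left(-154 - 28 B\right)$)
$- 401 T{\left(0,l \right)} = - 401 \left(\frac{53}{18} - 0 \left(11 + 2 \cdot \frac{53}{18}\right)\right) = - 401 \left(\frac{53}{18} - 0 \left(11 + \frac{53}{9}\right)\right) = - 401 \left(\frac{53}{18} - 0 \cdot \frac{152}{9}\right) = - 401 \left(\frac{53}{18} + 0\right) = \left(-401\right) \frac{53}{18} = - \frac{21253}{18}$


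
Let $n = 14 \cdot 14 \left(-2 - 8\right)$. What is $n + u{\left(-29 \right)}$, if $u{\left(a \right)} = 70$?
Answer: $-1890$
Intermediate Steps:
$n = -1960$ ($n = 196 \left(-2 - 8\right) = 196 \left(-10\right) = -1960$)
$n + u{\left(-29 \right)} = -1960 + 70 = -1890$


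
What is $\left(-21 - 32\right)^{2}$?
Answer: $2809$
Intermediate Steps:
$\left(-21 - 32\right)^{2} = \left(-53\right)^{2} = 2809$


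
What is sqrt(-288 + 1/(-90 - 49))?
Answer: 7*I*sqrt(113563)/139 ≈ 16.971*I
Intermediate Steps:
sqrt(-288 + 1/(-90 - 49)) = sqrt(-288 + 1/(-139)) = sqrt(-288 - 1/139) = sqrt(-40033/139) = 7*I*sqrt(113563)/139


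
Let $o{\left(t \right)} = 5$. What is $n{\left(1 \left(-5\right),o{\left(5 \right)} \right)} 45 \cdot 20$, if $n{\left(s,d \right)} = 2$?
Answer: $1800$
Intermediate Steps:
$n{\left(1 \left(-5\right),o{\left(5 \right)} \right)} 45 \cdot 20 = 2 \cdot 45 \cdot 20 = 90 \cdot 20 = 1800$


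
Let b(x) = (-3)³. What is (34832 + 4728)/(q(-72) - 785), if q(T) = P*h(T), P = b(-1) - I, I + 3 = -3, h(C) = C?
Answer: 39560/727 ≈ 54.415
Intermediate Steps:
b(x) = -27
I = -6 (I = -3 - 3 = -6)
P = -21 (P = -27 - 1*(-6) = -27 + 6 = -21)
q(T) = -21*T
(34832 + 4728)/(q(-72) - 785) = (34832 + 4728)/(-21*(-72) - 785) = 39560/(1512 - 785) = 39560/727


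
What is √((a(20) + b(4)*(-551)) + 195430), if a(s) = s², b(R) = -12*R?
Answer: √222278 ≈ 471.46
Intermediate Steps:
√((a(20) + b(4)*(-551)) + 195430) = √((20² - 12*4*(-551)) + 195430) = √((400 - 48*(-551)) + 195430) = √((400 + 26448) + 195430) = √(26848 + 195430) = √222278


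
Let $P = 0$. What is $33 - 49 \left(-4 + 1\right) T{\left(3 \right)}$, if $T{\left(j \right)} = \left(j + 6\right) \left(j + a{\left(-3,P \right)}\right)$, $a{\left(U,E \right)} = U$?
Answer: $33$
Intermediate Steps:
$T{\left(j \right)} = \left(-3 + j\right) \left(6 + j\right)$ ($T{\left(j \right)} = \left(j + 6\right) \left(j - 3\right) = \left(6 + j\right) \left(-3 + j\right) = \left(-3 + j\right) \left(6 + j\right)$)
$33 - 49 \left(-4 + 1\right) T{\left(3 \right)} = 33 - 49 \left(-4 + 1\right) \left(-18 + 3^{2} + 3 \cdot 3\right) = 33 - 49 \left(- 3 \left(-18 + 9 + 9\right)\right) = 33 - 49 \left(\left(-3\right) 0\right) = 33 - 0 = 33 + 0 = 33$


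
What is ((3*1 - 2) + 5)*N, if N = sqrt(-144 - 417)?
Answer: 6*I*sqrt(561) ≈ 142.11*I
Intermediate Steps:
N = I*sqrt(561) (N = sqrt(-561) = I*sqrt(561) ≈ 23.685*I)
((3*1 - 2) + 5)*N = ((3*1 - 2) + 5)*(I*sqrt(561)) = ((3 - 2) + 5)*(I*sqrt(561)) = (1 + 5)*(I*sqrt(561)) = 6*(I*sqrt(561)) = 6*I*sqrt(561)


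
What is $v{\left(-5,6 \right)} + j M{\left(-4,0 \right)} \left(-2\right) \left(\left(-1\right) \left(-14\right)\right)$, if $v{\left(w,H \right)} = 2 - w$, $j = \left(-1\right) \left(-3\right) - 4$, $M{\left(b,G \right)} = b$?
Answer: $-105$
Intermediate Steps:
$j = -1$ ($j = 3 - 4 = -1$)
$v{\left(-5,6 \right)} + j M{\left(-4,0 \right)} \left(-2\right) \left(\left(-1\right) \left(-14\right)\right) = \left(2 - -5\right) + \left(-1\right) \left(-4\right) \left(-2\right) \left(\left(-1\right) \left(-14\right)\right) = \left(2 + 5\right) + 4 \left(-2\right) 14 = 7 - 112 = -105$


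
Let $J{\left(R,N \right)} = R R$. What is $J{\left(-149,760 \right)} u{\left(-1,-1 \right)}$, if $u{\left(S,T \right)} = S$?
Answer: $-22201$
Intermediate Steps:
$J{\left(R,N \right)} = R^{2}$
$J{\left(-149,760 \right)} u{\left(-1,-1 \right)} = \left(-149\right)^{2} \left(-1\right) = 22201 \left(-1\right) = -22201$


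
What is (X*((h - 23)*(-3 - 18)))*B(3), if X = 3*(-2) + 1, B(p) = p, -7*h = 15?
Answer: -7920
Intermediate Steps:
h = -15/7 (h = -⅐*15 = -15/7 ≈ -2.1429)
X = -5 (X = -6 + 1 = -5)
(X*((h - 23)*(-3 - 18)))*B(3) = -5*(-15/7 - 23)*(-3 - 18)*3 = -(-880)*(-21)/7*3 = -5*528*3 = -2640*3 = -7920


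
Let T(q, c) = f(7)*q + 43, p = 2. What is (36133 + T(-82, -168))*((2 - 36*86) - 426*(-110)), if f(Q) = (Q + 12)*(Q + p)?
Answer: 969591964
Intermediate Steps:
f(Q) = (2 + Q)*(12 + Q) (f(Q) = (Q + 12)*(Q + 2) = (12 + Q)*(2 + Q) = (2 + Q)*(12 + Q))
T(q, c) = 43 + 171*q (T(q, c) = (24 + 7**2 + 14*7)*q + 43 = (24 + 49 + 98)*q + 43 = 171*q + 43 = 43 + 171*q)
(36133 + T(-82, -168))*((2 - 36*86) - 426*(-110)) = (36133 + (43 + 171*(-82)))*((2 - 36*86) - 426*(-110)) = (36133 + (43 - 14022))*((2 - 3096) + 46860) = (36133 - 13979)*(-3094 + 46860) = 22154*43766 = 969591964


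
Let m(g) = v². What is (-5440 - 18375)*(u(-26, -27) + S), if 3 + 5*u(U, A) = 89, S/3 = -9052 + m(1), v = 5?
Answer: 644524397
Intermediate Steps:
m(g) = 25 (m(g) = 5² = 25)
S = -27081 (S = 3*(-9052 + 25) = 3*(-9027) = -27081)
u(U, A) = 86/5 (u(U, A) = -⅗ + (⅕)*89 = -⅗ + 89/5 = 86/5)
(-5440 - 18375)*(u(-26, -27) + S) = (-5440 - 18375)*(86/5 - 27081) = -23815*(-135319/5) = 644524397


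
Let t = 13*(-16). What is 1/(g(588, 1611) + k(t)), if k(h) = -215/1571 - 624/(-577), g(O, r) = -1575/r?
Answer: -162257593/5363154 ≈ -30.254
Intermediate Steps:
t = -208
k(h) = 856249/906467 (k(h) = -215*1/1571 - 624*(-1/577) = -215/1571 + 624/577 = 856249/906467)
1/(g(588, 1611) + k(t)) = 1/(-1575/1611 + 856249/906467) = 1/(-1575*1/1611 + 856249/906467) = 1/(-175/179 + 856249/906467) = 1/(-5363154/162257593) = -162257593/5363154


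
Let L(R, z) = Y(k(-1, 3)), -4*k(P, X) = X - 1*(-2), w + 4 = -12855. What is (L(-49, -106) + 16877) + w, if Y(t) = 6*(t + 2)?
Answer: 8045/2 ≈ 4022.5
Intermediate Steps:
w = -12859 (w = -4 - 12855 = -12859)
k(P, X) = -½ - X/4 (k(P, X) = -(X - 1*(-2))/4 = -(X + 2)/4 = -(2 + X)/4 = -½ - X/4)
Y(t) = 12 + 6*t (Y(t) = 6*(2 + t) = 12 + 6*t)
L(R, z) = 9/2 (L(R, z) = 12 + 6*(-½ - ¼*3) = 12 + 6*(-½ - ¾) = 12 + 6*(-5/4) = 12 - 15/2 = 9/2)
(L(-49, -106) + 16877) + w = (9/2 + 16877) - 12859 = 33763/2 - 12859 = 8045/2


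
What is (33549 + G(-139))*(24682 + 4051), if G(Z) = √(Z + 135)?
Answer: 963963417 + 57466*I ≈ 9.6396e+8 + 57466.0*I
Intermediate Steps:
G(Z) = √(135 + Z)
(33549 + G(-139))*(24682 + 4051) = (33549 + √(135 - 139))*(24682 + 4051) = (33549 + √(-4))*28733 = (33549 + 2*I)*28733 = 963963417 + 57466*I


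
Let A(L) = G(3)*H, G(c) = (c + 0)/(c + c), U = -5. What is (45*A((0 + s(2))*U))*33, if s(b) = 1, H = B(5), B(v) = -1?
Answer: -1485/2 ≈ -742.50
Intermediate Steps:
H = -1
G(c) = ½ (G(c) = c/((2*c)) = c*(1/(2*c)) = ½)
A(L) = -½ (A(L) = (½)*(-1) = -½)
(45*A((0 + s(2))*U))*33 = (45*(-½))*33 = -45/2*33 = -1485/2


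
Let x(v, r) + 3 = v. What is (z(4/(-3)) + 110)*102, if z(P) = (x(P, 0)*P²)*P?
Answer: 331228/27 ≈ 12268.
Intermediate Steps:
x(v, r) = -3 + v
z(P) = P³*(-3 + P) (z(P) = ((-3 + P)*P²)*P = (P²*(-3 + P))*P = P³*(-3 + P))
(z(4/(-3)) + 110)*102 = ((4/(-3))³*(-3 + 4/(-3)) + 110)*102 = ((4*(-⅓))³*(-3 + 4*(-⅓)) + 110)*102 = ((-4/3)³*(-3 - 4/3) + 110)*102 = (-64/27*(-13/3) + 110)*102 = (832/81 + 110)*102 = (9742/81)*102 = 331228/27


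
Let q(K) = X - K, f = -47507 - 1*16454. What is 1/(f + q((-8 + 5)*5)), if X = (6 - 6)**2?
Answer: -1/63946 ≈ -1.5638e-5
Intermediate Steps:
f = -63961 (f = -47507 - 16454 = -63961)
X = 0 (X = 0**2 = 0)
q(K) = -K (q(K) = 0 - K = -K)
1/(f + q((-8 + 5)*5)) = 1/(-63961 - (-8 + 5)*5) = 1/(-63961 - (-3)*5) = 1/(-63961 - 1*(-15)) = 1/(-63961 + 15) = 1/(-63946) = -1/63946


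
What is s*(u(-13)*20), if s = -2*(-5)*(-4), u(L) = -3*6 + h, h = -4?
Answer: 17600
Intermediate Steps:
u(L) = -22 (u(L) = -3*6 - 4 = -18 - 4 = -22)
s = -40 (s = 10*(-4) = -40)
s*(u(-13)*20) = -(-880)*20 = -40*(-440) = 17600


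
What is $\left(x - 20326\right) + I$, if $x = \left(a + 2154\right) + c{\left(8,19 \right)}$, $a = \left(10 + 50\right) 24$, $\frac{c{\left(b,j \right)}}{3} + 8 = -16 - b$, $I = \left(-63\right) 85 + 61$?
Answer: $-22122$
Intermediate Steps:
$I = -5294$ ($I = -5355 + 61 = -5294$)
$c{\left(b,j \right)} = -72 - 3 b$ ($c{\left(b,j \right)} = -24 + 3 \left(-16 - b\right) = -24 - \left(48 + 3 b\right) = -72 - 3 b$)
$a = 1440$ ($a = 60 \cdot 24 = 1440$)
$x = 3498$ ($x = \left(1440 + 2154\right) - 96 = 3594 - 96 = 3498$)
$\left(x - 20326\right) + I = \left(3498 - 20326\right) - 5294 = -16828 - 5294 = -22122$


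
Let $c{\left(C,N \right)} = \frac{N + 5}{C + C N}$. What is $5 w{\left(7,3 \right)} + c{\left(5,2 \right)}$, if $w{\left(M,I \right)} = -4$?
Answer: $- \frac{293}{15} \approx -19.533$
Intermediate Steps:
$c{\left(C,N \right)} = \frac{5 + N}{C + C N}$
$5 w{\left(7,3 \right)} + c{\left(5,2 \right)} = 5 \left(-4\right) + \frac{5 + 2}{5 \left(1 + 2\right)} = -20 + \frac{1}{5} \cdot \frac{1}{3} \cdot 7 = -20 + \frac{7}{15} = - \frac{293}{15}$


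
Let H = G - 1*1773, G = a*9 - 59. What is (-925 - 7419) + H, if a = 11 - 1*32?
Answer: -10365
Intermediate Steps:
a = -21 (a = 11 - 32 = -21)
G = -248 (G = -21*9 - 59 = -189 - 59 = -248)
H = -2021 (H = -248 - 1*1773 = -248 - 1773 = -2021)
(-925 - 7419) + H = (-925 - 7419) - 2021 = -8344 - 2021 = -10365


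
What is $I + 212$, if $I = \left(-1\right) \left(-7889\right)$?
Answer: $8101$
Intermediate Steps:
$I = 7889$
$I + 212 = 7889 + 212 = 8101$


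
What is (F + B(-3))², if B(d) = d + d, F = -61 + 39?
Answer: 784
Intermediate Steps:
F = -22
B(d) = 2*d
(F + B(-3))² = (-22 + 2*(-3))² = (-22 - 6)² = (-28)² = 784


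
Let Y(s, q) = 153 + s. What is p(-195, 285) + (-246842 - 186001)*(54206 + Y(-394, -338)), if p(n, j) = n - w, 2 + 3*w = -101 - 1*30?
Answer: -70075117937/3 ≈ -2.3358e+10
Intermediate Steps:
w = -133/3 (w = -⅔ + (-101 - 1*30)/3 = -⅔ + (-101 - 30)/3 = -⅔ + (⅓)*(-131) = -⅔ - 131/3 = -133/3 ≈ -44.333)
p(n, j) = 133/3 + n (p(n, j) = n - 1*(-133/3) = n + 133/3 = 133/3 + n)
p(-195, 285) + (-246842 - 186001)*(54206 + Y(-394, -338)) = (133/3 - 195) + (-246842 - 186001)*(54206 + (153 - 394)) = -452/3 - 432843*(54206 - 241) = -452/3 - 432843*53965 = -452/3 - 23358372495 = -70075117937/3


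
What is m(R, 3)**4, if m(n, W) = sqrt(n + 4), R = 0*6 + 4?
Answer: 64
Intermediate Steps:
R = 4 (R = 0 + 4 = 4)
m(n, W) = sqrt(4 + n)
m(R, 3)**4 = (sqrt(4 + 4))**4 = (sqrt(8))**4 = (2*sqrt(2))**4 = 64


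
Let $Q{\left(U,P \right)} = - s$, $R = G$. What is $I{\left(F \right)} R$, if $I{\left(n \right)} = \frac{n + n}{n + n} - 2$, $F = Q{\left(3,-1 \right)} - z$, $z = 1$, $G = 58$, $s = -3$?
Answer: $-58$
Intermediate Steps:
$R = 58$
$Q{\left(U,P \right)} = 3$ ($Q{\left(U,P \right)} = \left(-1\right) \left(-3\right) = 3$)
$F = 2$ ($F = 3 - 1 = 2$)
$I{\left(n \right)} = -1$ ($I{\left(n \right)} = \frac{2 n}{2 n} - 2 = 2 n \frac{1}{2 n} - 2 = 1 - 2 = -1$)
$I{\left(F \right)} R = \left(-1\right) 58 = -58$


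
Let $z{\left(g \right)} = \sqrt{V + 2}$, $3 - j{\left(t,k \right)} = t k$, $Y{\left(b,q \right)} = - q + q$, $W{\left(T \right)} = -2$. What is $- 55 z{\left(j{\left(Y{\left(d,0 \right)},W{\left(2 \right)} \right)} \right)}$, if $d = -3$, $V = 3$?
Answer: $- 55 \sqrt{5} \approx -122.98$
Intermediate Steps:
$Y{\left(b,q \right)} = 0$
$j{\left(t,k \right)} = 3 - k t$ ($j{\left(t,k \right)} = 3 - t k = 3 - k t$)
$z{\left(g \right)} = \sqrt{5}$ ($z{\left(g \right)} = \sqrt{3 + 2} = \sqrt{5}$)
$- 55 z{\left(j{\left(Y{\left(d,0 \right)},W{\left(2 \right)} \right)} \right)} = - 55 \sqrt{5}$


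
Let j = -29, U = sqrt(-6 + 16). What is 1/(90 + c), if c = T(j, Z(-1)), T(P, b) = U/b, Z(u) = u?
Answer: 9/809 + sqrt(10)/8090 ≈ 0.011516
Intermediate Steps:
U = sqrt(10) ≈ 3.1623
T(P, b) = sqrt(10)/b
c = -sqrt(10) (c = sqrt(10)/(-1) = sqrt(10)*(-1) = -sqrt(10) ≈ -3.1623)
1/(90 + c) = 1/(90 - sqrt(10))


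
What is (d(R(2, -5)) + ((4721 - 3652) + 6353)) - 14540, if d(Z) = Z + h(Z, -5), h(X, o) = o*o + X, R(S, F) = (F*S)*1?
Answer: -7113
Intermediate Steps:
R(S, F) = F*S
h(X, o) = X + o² (h(X, o) = o² + X = X + o²)
d(Z) = 25 + 2*Z (d(Z) = Z + (Z + (-5)²) = Z + (Z + 25) = Z + (25 + Z) = 25 + 2*Z)
(d(R(2, -5)) + ((4721 - 3652) + 6353)) - 14540 = ((25 + 2*(-5*2)) + ((4721 - 3652) + 6353)) - 14540 = ((25 + 2*(-10)) + (1069 + 6353)) - 14540 = ((25 - 20) + 7422) - 14540 = (5 + 7422) - 14540 = 7427 - 14540 = -7113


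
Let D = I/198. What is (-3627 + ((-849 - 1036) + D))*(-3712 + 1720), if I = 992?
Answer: 362007488/33 ≈ 1.0970e+7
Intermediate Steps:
D = 496/99 (D = 992/198 = 992*(1/198) = 496/99 ≈ 5.0101)
(-3627 + ((-849 - 1036) + D))*(-3712 + 1720) = (-3627 + ((-849 - 1036) + 496/99))*(-3712 + 1720) = (-3627 + (-1885 + 496/99))*(-1992) = (-3627 - 186119/99)*(-1992) = -545192/99*(-1992) = 362007488/33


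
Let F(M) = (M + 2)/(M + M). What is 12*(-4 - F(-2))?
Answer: -48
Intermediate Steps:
F(M) = (2 + M)/(2*M) (F(M) = (2 + M)/((2*M)) = (2 + M)*(1/(2*M)) = (2 + M)/(2*M))
12*(-4 - F(-2)) = 12*(-4 - (2 - 2)/(2*(-2))) = 12*(-4 - (-1)*0/(2*2)) = 12*(-4 - 1*0) = 12*(-4 + 0) = 12*(-4) = -48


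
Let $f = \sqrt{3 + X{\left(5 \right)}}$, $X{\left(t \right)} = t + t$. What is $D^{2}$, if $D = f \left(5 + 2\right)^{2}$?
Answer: $31213$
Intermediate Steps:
$X{\left(t \right)} = 2 t$
$f = \sqrt{13}$ ($f = \sqrt{3 + 2 \cdot 5} = \sqrt{3 + 10} = \sqrt{13} \approx 3.6056$)
$D = 49 \sqrt{13}$ ($D = \sqrt{13} \left(5 + 2\right)^{2} = \sqrt{13} \cdot 7^{2} = \sqrt{13} \cdot 49 = 49 \sqrt{13} \approx 176.67$)
$D^{2} = \left(49 \sqrt{13}\right)^{2} = 31213$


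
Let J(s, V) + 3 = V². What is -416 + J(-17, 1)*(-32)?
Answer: -352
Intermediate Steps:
J(s, V) = -3 + V²
-416 + J(-17, 1)*(-32) = -416 + (-3 + 1²)*(-32) = -416 + (-3 + 1)*(-32) = -416 - 2*(-32) = -416 + 64 = -352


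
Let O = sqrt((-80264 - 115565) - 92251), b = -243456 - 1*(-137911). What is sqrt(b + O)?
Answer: sqrt(-105545 + 4*I*sqrt(18005)) ≈ 0.826 + 324.88*I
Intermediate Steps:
b = -105545 (b = -243456 + 137911 = -105545)
O = 4*I*sqrt(18005) (O = sqrt(-195829 - 92251) = sqrt(-288080) = 4*I*sqrt(18005) ≈ 536.73*I)
sqrt(b + O) = sqrt(-105545 + 4*I*sqrt(18005))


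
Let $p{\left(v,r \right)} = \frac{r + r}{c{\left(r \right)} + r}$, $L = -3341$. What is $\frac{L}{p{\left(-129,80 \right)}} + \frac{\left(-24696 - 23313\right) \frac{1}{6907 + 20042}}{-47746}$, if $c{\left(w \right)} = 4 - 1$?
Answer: $- \frac{4574457574149}{2639398880} \approx -1733.1$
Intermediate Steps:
$c{\left(w \right)} = 3$
$p{\left(v,r \right)} = \frac{2 r}{3 + r}$ ($p{\left(v,r \right)} = \frac{r + r}{3 + r} = \frac{2 r}{3 + r}$)
$\frac{L}{p{\left(-129,80 \right)}} + \frac{\left(-24696 - 23313\right) \frac{1}{6907 + 20042}}{-47746} = - \frac{3341}{2 \cdot 80 \frac{1}{3 + 80}} + \frac{\left(-24696 - 23313\right) \frac{1}{6907 + 20042}}{-47746} = - \frac{3341}{2 \cdot 80 \cdot \frac{1}{83}} + - \frac{48009}{26949} \left(- \frac{1}{47746}\right) = - \frac{3341}{2 \cdot 80 \cdot \frac{1}{83}} + \left(-48009\right) \frac{1}{26949} \left(- \frac{1}{47746}\right) = - \frac{3341}{\frac{160}{83}} - - \frac{1231}{32992486} = \left(-3341\right) \frac{83}{160} + \frac{1231}{32992486} = - \frac{277303}{160} + \frac{1231}{32992486} = - \frac{4574457574149}{2639398880}$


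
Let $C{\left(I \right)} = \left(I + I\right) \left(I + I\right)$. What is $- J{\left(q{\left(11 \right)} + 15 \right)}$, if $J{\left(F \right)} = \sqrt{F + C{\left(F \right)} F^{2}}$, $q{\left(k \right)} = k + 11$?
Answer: $- \sqrt{7496681} \approx -2738.0$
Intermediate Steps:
$q{\left(k \right)} = 11 + k$
$C{\left(I \right)} = 4 I^{2}$ ($C{\left(I \right)} = 2 I 2 I = 4 I^{2}$)
$J{\left(F \right)} = \sqrt{F + 4 F^{4}}$ ($J{\left(F \right)} = \sqrt{F + 4 F^{2} F^{2}} = \sqrt{F + 4 F^{4}}$)
$- J{\left(q{\left(11 \right)} + 15 \right)} = - \sqrt{\left(\left(11 + 11\right) + 15\right) + 4 \left(\left(11 + 11\right) + 15\right)^{4}} = - \sqrt{\left(22 + 15\right) + 4 \left(22 + 15\right)^{4}} = - \sqrt{37 + 4 \cdot 37^{4}} = - \sqrt{37 + 4 \cdot 1874161} = - \sqrt{37 + 7496644} = - \sqrt{7496681}$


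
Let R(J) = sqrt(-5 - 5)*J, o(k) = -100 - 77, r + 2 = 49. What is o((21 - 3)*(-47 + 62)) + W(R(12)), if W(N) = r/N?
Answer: -177 - 47*I*sqrt(10)/120 ≈ -177.0 - 1.2386*I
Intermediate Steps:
r = 47 (r = -2 + 49 = 47)
o(k) = -177
R(J) = I*J*sqrt(10) (R(J) = sqrt(-10)*J = (I*sqrt(10))*J = I*J*sqrt(10))
W(N) = 47/N
o((21 - 3)*(-47 + 62)) + W(R(12)) = -177 + 47/((I*12*sqrt(10))) = -177 + 47/((12*I*sqrt(10))) = -177 + 47*(-I*sqrt(10)/120) = -177 - 47*I*sqrt(10)/120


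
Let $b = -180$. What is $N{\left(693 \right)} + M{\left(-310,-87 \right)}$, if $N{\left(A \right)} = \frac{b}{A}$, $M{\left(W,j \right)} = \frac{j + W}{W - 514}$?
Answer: $\frac{14089}{63448} \approx 0.22206$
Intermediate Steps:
$M{\left(W,j \right)} = \frac{W + j}{-514 + W}$
$N{\left(A \right)} = - \frac{180}{A}$
$N{\left(693 \right)} + M{\left(-310,-87 \right)} = - \frac{180}{693} + \frac{-310 - 87}{-514 - 310} = \left(-180\right) \frac{1}{693} + \frac{1}{-824} \left(-397\right) = - \frac{20}{77} - - \frac{397}{824} = - \frac{20}{77} + \frac{397}{824} = \frac{14089}{63448}$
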